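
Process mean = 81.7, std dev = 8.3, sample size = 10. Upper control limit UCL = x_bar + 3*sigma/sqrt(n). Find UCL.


UCL = 81.7 + 3 * 8.3 / sqrt(10)

89.57


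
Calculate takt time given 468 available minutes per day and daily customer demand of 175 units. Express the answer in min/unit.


Formula: Takt Time = Available Production Time / Customer Demand
Takt = 468 min/day / 175 units/day
Takt = 2.67 min/unit

2.67 min/unit


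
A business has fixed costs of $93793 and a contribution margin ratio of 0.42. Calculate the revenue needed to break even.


Formula: BER = Fixed Costs / Contribution Margin Ratio
BER = $93793 / 0.42
BER = $223316.67 (to the nearest cent)

$223316.67


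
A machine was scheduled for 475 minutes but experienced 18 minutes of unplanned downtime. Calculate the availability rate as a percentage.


Formula: Availability = (Planned Time - Downtime) / Planned Time * 100
Uptime = 475 - 18 = 457 min
Availability = 457 / 475 * 100 = 96.2%

96.2%


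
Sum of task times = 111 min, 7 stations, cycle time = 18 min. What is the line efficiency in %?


Formula: Efficiency = Sum of Task Times / (N_stations * CT) * 100
Total station capacity = 7 stations * 18 min = 126 min
Efficiency = 111 / 126 * 100 = 88.1%

88.1%


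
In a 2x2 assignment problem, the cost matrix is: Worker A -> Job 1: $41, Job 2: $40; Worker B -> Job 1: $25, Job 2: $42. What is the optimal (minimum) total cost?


Option 1: A->1 + B->2 = $41 + $42 = $83
Option 2: A->2 + B->1 = $40 + $25 = $65
Min cost = min($83, $65) = $65

$65


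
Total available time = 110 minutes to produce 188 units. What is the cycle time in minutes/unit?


Formula: CT = Available Time / Number of Units
CT = 110 min / 188 units
CT = 0.59 min/unit

0.59 min/unit


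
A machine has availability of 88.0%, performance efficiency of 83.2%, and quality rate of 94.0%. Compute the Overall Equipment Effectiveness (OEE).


Formula: OEE = Availability * Performance * Quality / 10000
A * P = 88.0% * 83.2% / 100 = 73.22%
OEE = 73.22% * 94.0% / 100 = 68.8%

68.8%


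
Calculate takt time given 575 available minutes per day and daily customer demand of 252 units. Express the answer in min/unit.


Formula: Takt Time = Available Production Time / Customer Demand
Takt = 575 min/day / 252 units/day
Takt = 2.28 min/unit

2.28 min/unit


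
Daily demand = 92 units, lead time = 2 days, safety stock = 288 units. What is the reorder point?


Formula: ROP = (Daily Demand * Lead Time) + Safety Stock
Demand during lead time = 92 * 2 = 184 units
ROP = 184 + 288 = 472 units

472 units


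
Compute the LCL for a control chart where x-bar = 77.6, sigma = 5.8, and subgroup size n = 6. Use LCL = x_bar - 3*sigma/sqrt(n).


LCL = 77.6 - 3 * 5.8 / sqrt(6)

70.5


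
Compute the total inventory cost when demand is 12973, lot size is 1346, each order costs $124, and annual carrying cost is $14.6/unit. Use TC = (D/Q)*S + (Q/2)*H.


TC = 12973/1346 * 124 + 1346/2 * 14.6

$11020.94


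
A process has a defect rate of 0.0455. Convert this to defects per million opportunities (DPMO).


DPMO = defect_rate * 1000000 = 0.0455 * 1000000

45500


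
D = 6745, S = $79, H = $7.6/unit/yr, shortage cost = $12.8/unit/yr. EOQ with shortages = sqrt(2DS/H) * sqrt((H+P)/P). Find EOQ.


Formula: EOQ* = sqrt(2DS/H) * sqrt((H+P)/P)
Base EOQ = sqrt(2*6745*79/7.6) = 374.47 units
Correction = sqrt((7.6+12.8)/12.8) = 1.26244
EOQ* = 374.47 * 1.26244 = 472.7 units

472.7 units


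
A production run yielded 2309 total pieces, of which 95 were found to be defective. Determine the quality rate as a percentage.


Formula: Quality Rate = Good Pieces / Total Pieces * 100
Good pieces = 2309 - 95 = 2214
QR = 2214 / 2309 * 100 = 95.9%

95.9%


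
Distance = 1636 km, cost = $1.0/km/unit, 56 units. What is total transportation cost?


TC = dist * cost * units = 1636 * 1.0 * 56 = $91616.00

$91616.00


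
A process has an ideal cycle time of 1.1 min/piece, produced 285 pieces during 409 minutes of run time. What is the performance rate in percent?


Formula: Performance = (Ideal CT * Total Count) / Run Time * 100
Ideal output time = 1.1 * 285 = 313.5 min
Performance = 313.5 / 409 * 100 = 76.7%

76.7%


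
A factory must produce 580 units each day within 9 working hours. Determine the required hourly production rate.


Formula: Production Rate = Daily Demand / Available Hours
Rate = 580 units/day / 9 hours/day
Rate = 64.4 units/hour

64.4 units/hour


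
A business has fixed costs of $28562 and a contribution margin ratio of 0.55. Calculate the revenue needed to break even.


Formula: BER = Fixed Costs / Contribution Margin Ratio
BER = $28562 / 0.55
BER = $51930.91 (to the nearest cent)

$51930.91


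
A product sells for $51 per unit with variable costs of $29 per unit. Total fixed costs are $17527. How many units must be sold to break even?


Formula: BEQ = Fixed Costs / (Price - Variable Cost)
Contribution margin = $51 - $29 = $22/unit
BEQ = ceil($17527 / $22/unit) = ceil(796.68) = 797 units

797 units


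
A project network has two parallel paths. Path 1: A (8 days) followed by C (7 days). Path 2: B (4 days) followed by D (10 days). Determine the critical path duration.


Path 1 = 8 + 7 = 15 days
Path 2 = 4 + 10 = 14 days
Duration = max(15, 14) = 15 days

15 days


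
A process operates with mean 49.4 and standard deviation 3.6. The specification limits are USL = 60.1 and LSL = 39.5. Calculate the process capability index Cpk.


Cpu = (60.1 - 49.4) / (3 * 3.6) = 0.99
Cpl = (49.4 - 39.5) / (3 * 3.6) = 0.92
Cpk = min(0.99, 0.92) = 0.92

0.92


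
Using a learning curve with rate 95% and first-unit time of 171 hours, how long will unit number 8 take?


Formula: T_n = T_1 * (learning_rate)^(log2(n)) where learning_rate = rate/100
Doublings = log2(8) = 3
T_n = 171 * 0.95^3
T_n = 171 * 0.8574 = 146.6 hours

146.6 hours


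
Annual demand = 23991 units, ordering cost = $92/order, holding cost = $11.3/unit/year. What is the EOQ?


Formula: EOQ = sqrt(2 * D * S / H)
Numerator: 2 * 23991 * 92 = 4414344
2DS/H = 4414344 / 11.3 = 390649.9
EOQ = sqrt(390649.9) = 625.0 units

625.0 units


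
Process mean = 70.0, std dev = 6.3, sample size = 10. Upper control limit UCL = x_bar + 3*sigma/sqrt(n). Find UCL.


UCL = 70.0 + 3 * 6.3 / sqrt(10)

75.98


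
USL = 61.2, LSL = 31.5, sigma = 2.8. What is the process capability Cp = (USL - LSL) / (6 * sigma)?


Cp = (61.2 - 31.5) / (6 * 2.8)

1.77


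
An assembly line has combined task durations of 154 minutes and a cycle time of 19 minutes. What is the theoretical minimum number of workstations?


Formula: N_min = ceil(Sum of Task Times / Cycle Time)
N_min = ceil(154 min / 19 min) = ceil(8.1053)
N_min = 9 stations

9


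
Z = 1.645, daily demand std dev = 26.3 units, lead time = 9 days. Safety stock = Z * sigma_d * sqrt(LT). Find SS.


Formula: SS = z * sigma_d * sqrt(LT)
sqrt(LT) = sqrt(9) = 3.0
SS = 1.645 * 26.3 * 3.0
SS = 129.8 units

129.8 units


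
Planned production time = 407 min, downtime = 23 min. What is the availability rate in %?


Formula: Availability = (Planned Time - Downtime) / Planned Time * 100
Uptime = 407 - 23 = 384 min
Availability = 384 / 407 * 100 = 94.3%

94.3%


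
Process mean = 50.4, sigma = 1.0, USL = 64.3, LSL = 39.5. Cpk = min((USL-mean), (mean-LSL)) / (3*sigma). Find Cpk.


Cpu = (64.3 - 50.4) / (3 * 1.0) = 4.63
Cpl = (50.4 - 39.5) / (3 * 1.0) = 3.63
Cpk = min(4.63, 3.63) = 3.63

3.63


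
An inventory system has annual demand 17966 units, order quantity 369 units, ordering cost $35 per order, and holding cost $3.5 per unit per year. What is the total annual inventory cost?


TC = 17966/369 * 35 + 369/2 * 3.5

$2349.84


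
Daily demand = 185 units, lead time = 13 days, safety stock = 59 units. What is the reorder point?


Formula: ROP = (Daily Demand * Lead Time) + Safety Stock
Demand during lead time = 185 * 13 = 2405 units
ROP = 2405 + 59 = 2464 units

2464 units


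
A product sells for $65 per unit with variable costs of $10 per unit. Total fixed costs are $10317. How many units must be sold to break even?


Formula: BEQ = Fixed Costs / (Price - Variable Cost)
Contribution margin = $65 - $10 = $55/unit
BEQ = ceil($10317 / $55/unit) = ceil(187.58) = 188 units

188 units


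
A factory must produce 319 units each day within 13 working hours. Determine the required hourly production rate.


Formula: Production Rate = Daily Demand / Available Hours
Rate = 319 units/day / 13 hours/day
Rate = 24.5 units/hour

24.5 units/hour


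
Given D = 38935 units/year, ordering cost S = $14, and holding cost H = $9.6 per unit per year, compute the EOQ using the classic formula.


Formula: EOQ = sqrt(2 * D * S / H)
Numerator: 2 * 38935 * 14 = 1090180
2DS/H = 1090180 / 9.6 = 113560.4
EOQ = sqrt(113560.4) = 337.0 units

337.0 units


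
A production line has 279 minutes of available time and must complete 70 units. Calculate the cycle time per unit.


Formula: CT = Available Time / Number of Units
CT = 279 min / 70 units
CT = 3.99 min/unit

3.99 min/unit


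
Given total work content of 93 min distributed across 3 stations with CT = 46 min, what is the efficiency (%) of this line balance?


Formula: Efficiency = Sum of Task Times / (N_stations * CT) * 100
Total station capacity = 3 stations * 46 min = 138 min
Efficiency = 93 / 138 * 100 = 67.4%

67.4%


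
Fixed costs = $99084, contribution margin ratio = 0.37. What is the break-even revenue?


Formula: BER = Fixed Costs / Contribution Margin Ratio
BER = $99084 / 0.37
BER = $267794.59 (to the nearest cent)

$267794.59


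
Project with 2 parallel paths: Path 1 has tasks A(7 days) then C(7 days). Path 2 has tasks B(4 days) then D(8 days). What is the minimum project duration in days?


Path 1 = 7 + 7 = 14 days
Path 2 = 4 + 8 = 12 days
Duration = max(14, 12) = 14 days

14 days


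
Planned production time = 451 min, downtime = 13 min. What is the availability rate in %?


Formula: Availability = (Planned Time - Downtime) / Planned Time * 100
Uptime = 451 - 13 = 438 min
Availability = 438 / 451 * 100 = 97.1%

97.1%


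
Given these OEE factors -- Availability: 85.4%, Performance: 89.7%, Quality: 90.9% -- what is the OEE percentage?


Formula: OEE = Availability * Performance * Quality / 10000
A * P = 85.4% * 89.7% / 100 = 76.6%
OEE = 76.6% * 90.9% / 100 = 69.6%

69.6%


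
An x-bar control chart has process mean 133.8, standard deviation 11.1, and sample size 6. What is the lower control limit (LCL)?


LCL = 133.8 - 3 * 11.1 / sqrt(6)

120.21


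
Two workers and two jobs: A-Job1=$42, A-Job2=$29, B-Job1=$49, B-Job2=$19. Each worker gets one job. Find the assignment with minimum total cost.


Option 1: A->1 + B->2 = $42 + $19 = $61
Option 2: A->2 + B->1 = $29 + $49 = $78
Min cost = min($61, $78) = $61

$61


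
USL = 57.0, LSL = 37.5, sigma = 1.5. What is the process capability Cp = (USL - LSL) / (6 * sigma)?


Cp = (57.0 - 37.5) / (6 * 1.5)

2.17


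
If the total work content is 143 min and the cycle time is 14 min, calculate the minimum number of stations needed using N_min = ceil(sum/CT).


Formula: N_min = ceil(Sum of Task Times / Cycle Time)
N_min = ceil(143 min / 14 min) = ceil(10.2143)
N_min = 11 stations

11


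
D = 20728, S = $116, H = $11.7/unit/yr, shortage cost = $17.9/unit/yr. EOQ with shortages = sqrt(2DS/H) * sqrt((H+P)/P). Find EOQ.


Formula: EOQ* = sqrt(2DS/H) * sqrt((H+P)/P)
Base EOQ = sqrt(2*20728*116/11.7) = 641.11 units
Correction = sqrt((11.7+17.9)/17.9) = 1.28594
EOQ* = 641.11 * 1.28594 = 824.4 units

824.4 units


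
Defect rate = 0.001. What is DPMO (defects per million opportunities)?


DPMO = defect_rate * 1000000 = 0.001 * 1000000

1000


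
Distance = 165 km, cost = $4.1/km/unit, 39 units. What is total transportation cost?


TC = dist * cost * units = 165 * 4.1 * 39 = $26383.50

$26383.50


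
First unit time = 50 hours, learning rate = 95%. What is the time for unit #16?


Formula: T_n = T_1 * (learning_rate)^(log2(n)) where learning_rate = rate/100
Doublings = log2(16) = 4
T_n = 50 * 0.95^4
T_n = 50 * 0.8145 = 40.7 hours

40.7 hours


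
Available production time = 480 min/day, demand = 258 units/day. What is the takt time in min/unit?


Formula: Takt Time = Available Production Time / Customer Demand
Takt = 480 min/day / 258 units/day
Takt = 1.86 min/unit

1.86 min/unit


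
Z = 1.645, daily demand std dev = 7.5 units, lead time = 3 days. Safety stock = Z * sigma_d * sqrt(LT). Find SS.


Formula: SS = z * sigma_d * sqrt(LT)
sqrt(LT) = sqrt(3) = 1.7321
SS = 1.645 * 7.5 * 1.7321
SS = 21.4 units

21.4 units


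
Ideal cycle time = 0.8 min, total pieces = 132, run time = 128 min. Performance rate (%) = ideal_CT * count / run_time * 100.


Formula: Performance = (Ideal CT * Total Count) / Run Time * 100
Ideal output time = 0.8 * 132 = 105.6 min
Performance = 105.6 / 128 * 100 = 82.5%

82.5%


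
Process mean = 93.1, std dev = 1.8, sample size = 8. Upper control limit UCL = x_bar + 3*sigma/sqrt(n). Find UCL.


UCL = 93.1 + 3 * 1.8 / sqrt(8)

95.01


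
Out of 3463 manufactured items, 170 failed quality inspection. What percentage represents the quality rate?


Formula: Quality Rate = Good Pieces / Total Pieces * 100
Good pieces = 3463 - 170 = 3293
QR = 3293 / 3463 * 100 = 95.1%

95.1%


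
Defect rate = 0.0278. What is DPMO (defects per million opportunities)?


DPMO = defect_rate * 1000000 = 0.0278 * 1000000

27800


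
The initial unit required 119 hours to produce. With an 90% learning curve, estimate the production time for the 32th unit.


Formula: T_n = T_1 * (learning_rate)^(log2(n)) where learning_rate = rate/100
Doublings = log2(32) = 5
T_n = 119 * 0.9^5
T_n = 119 * 0.5905 = 70.3 hours

70.3 hours


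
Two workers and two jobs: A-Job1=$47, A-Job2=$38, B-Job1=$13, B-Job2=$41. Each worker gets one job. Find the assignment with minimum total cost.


Option 1: A->1 + B->2 = $47 + $41 = $88
Option 2: A->2 + B->1 = $38 + $13 = $51
Min cost = min($88, $51) = $51

$51


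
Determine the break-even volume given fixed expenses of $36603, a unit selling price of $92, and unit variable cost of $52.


Formula: BEQ = Fixed Costs / (Price - Variable Cost)
Contribution margin = $92 - $52 = $40/unit
BEQ = ceil($36603 / $40/unit) = ceil(915.08) = 916 units

916 units


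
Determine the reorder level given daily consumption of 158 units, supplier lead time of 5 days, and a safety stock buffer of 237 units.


Formula: ROP = (Daily Demand * Lead Time) + Safety Stock
Demand during lead time = 158 * 5 = 790 units
ROP = 790 + 237 = 1027 units

1027 units


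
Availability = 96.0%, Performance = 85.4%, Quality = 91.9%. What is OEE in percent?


Formula: OEE = Availability * Performance * Quality / 10000
A * P = 96.0% * 85.4% / 100 = 81.98%
OEE = 81.98% * 91.9% / 100 = 75.3%

75.3%


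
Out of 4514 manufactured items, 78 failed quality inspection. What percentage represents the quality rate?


Formula: Quality Rate = Good Pieces / Total Pieces * 100
Good pieces = 4514 - 78 = 4436
QR = 4436 / 4514 * 100 = 98.3%

98.3%


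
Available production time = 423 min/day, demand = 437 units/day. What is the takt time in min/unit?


Formula: Takt Time = Available Production Time / Customer Demand
Takt = 423 min/day / 437 units/day
Takt = 0.97 min/unit

0.97 min/unit


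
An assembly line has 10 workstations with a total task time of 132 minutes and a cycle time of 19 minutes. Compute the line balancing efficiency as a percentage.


Formula: Efficiency = Sum of Task Times / (N_stations * CT) * 100
Total station capacity = 10 stations * 19 min = 190 min
Efficiency = 132 / 190 * 100 = 69.5%

69.5%


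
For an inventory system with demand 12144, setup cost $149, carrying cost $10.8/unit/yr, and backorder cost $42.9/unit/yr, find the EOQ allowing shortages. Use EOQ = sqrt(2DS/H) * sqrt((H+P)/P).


Formula: EOQ* = sqrt(2DS/H) * sqrt((H+P)/P)
Base EOQ = sqrt(2*12144*149/10.8) = 578.86 units
Correction = sqrt((10.8+42.9)/42.9) = 1.11882
EOQ* = 578.86 * 1.11882 = 647.6 units

647.6 units


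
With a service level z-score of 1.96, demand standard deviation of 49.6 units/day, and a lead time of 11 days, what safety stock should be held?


Formula: SS = z * sigma_d * sqrt(LT)
sqrt(LT) = sqrt(11) = 3.3166
SS = 1.96 * 49.6 * 3.3166
SS = 322.4 units

322.4 units


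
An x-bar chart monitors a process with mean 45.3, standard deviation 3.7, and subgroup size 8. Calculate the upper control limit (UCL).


UCL = 45.3 + 3 * 3.7 / sqrt(8)

49.22


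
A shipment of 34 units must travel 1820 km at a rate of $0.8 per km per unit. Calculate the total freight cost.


TC = dist * cost * units = 1820 * 0.8 * 34 = $49504.00

$49504.00


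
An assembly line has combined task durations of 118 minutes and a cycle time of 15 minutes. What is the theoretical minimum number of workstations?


Formula: N_min = ceil(Sum of Task Times / Cycle Time)
N_min = ceil(118 min / 15 min) = ceil(7.8667)
N_min = 8 stations

8


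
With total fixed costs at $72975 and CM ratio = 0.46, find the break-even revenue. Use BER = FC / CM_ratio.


Formula: BER = Fixed Costs / Contribution Margin Ratio
BER = $72975 / 0.46
BER = $158641.30 (to the nearest cent)

$158641.30


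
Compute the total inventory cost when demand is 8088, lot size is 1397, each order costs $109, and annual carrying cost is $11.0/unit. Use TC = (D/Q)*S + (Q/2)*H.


TC = 8088/1397 * 109 + 1397/2 * 11.0

$8314.56


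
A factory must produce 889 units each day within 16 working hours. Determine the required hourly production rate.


Formula: Production Rate = Daily Demand / Available Hours
Rate = 889 units/day / 16 hours/day
Rate = 55.6 units/hour

55.6 units/hour


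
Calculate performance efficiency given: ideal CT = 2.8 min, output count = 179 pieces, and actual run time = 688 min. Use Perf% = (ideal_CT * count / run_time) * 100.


Formula: Performance = (Ideal CT * Total Count) / Run Time * 100
Ideal output time = 2.8 * 179 = 501.2 min
Performance = 501.2 / 688 * 100 = 72.8%

72.8%


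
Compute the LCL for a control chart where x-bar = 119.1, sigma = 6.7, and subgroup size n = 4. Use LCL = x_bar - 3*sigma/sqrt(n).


LCL = 119.1 - 3 * 6.7 / sqrt(4)

109.05


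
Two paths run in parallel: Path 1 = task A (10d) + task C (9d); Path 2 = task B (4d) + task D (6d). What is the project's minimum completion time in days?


Path 1 = 10 + 9 = 19 days
Path 2 = 4 + 6 = 10 days
Duration = max(19, 10) = 19 days

19 days


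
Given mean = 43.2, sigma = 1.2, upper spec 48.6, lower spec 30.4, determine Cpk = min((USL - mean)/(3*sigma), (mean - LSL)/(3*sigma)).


Cpu = (48.6 - 43.2) / (3 * 1.2) = 1.5
Cpl = (43.2 - 30.4) / (3 * 1.2) = 3.56
Cpk = min(1.5, 3.56) = 1.5

1.5


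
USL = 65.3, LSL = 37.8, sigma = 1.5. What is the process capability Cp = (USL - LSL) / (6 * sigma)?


Cp = (65.3 - 37.8) / (6 * 1.5)

3.06


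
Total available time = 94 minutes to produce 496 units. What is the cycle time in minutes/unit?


Formula: CT = Available Time / Number of Units
CT = 94 min / 496 units
CT = 0.19 min/unit

0.19 min/unit


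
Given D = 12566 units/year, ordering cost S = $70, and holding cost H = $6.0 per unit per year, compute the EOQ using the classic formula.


Formula: EOQ = sqrt(2 * D * S / H)
Numerator: 2 * 12566 * 70 = 1759240
2DS/H = 1759240 / 6.0 = 293206.7
EOQ = sqrt(293206.7) = 541.5 units

541.5 units


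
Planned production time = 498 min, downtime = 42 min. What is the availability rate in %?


Formula: Availability = (Planned Time - Downtime) / Planned Time * 100
Uptime = 498 - 42 = 456 min
Availability = 456 / 498 * 100 = 91.6%

91.6%


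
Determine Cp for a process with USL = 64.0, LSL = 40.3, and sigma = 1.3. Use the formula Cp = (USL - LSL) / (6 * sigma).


Cp = (64.0 - 40.3) / (6 * 1.3)

3.04


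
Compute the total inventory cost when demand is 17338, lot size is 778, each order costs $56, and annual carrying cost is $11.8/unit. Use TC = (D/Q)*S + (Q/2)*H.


TC = 17338/778 * 56 + 778/2 * 11.8

$5838.18


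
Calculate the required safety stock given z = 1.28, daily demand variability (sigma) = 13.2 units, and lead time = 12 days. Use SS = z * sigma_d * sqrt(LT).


Formula: SS = z * sigma_d * sqrt(LT)
sqrt(LT) = sqrt(12) = 3.4641
SS = 1.28 * 13.2 * 3.4641
SS = 58.5 units

58.5 units


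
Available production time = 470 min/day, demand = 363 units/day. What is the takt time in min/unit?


Formula: Takt Time = Available Production Time / Customer Demand
Takt = 470 min/day / 363 units/day
Takt = 1.29 min/unit

1.29 min/unit


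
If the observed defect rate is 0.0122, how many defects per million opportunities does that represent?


DPMO = defect_rate * 1000000 = 0.0122 * 1000000

12200


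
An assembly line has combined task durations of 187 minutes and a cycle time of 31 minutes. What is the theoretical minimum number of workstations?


Formula: N_min = ceil(Sum of Task Times / Cycle Time)
N_min = ceil(187 min / 31 min) = ceil(6.0323)
N_min = 7 stations

7


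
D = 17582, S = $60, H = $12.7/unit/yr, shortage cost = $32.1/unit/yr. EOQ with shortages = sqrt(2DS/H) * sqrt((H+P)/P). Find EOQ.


Formula: EOQ* = sqrt(2DS/H) * sqrt((H+P)/P)
Base EOQ = sqrt(2*17582*60/12.7) = 407.59 units
Correction = sqrt((12.7+32.1)/32.1) = 1.18137
EOQ* = 407.59 * 1.18137 = 481.5 units

481.5 units


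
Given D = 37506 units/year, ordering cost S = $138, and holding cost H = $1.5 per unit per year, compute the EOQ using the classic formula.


Formula: EOQ = sqrt(2 * D * S / H)
Numerator: 2 * 37506 * 138 = 10351656
2DS/H = 10351656 / 1.5 = 6901104.0
EOQ = sqrt(6901104.0) = 2627.0 units

2627.0 units


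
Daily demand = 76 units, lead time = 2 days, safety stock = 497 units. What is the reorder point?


Formula: ROP = (Daily Demand * Lead Time) + Safety Stock
Demand during lead time = 76 * 2 = 152 units
ROP = 152 + 497 = 649 units

649 units


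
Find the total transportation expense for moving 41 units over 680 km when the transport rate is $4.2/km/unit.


TC = dist * cost * units = 680 * 4.2 * 41 = $117096.00

$117096.00


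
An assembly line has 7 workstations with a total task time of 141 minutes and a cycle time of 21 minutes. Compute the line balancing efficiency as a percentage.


Formula: Efficiency = Sum of Task Times / (N_stations * CT) * 100
Total station capacity = 7 stations * 21 min = 147 min
Efficiency = 141 / 147 * 100 = 95.9%

95.9%


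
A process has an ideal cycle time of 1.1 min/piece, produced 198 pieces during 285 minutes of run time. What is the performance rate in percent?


Formula: Performance = (Ideal CT * Total Count) / Run Time * 100
Ideal output time = 1.1 * 198 = 217.8 min
Performance = 217.8 / 285 * 100 = 76.4%

76.4%


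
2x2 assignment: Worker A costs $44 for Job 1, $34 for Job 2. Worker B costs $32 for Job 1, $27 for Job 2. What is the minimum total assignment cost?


Option 1: A->1 + B->2 = $44 + $27 = $71
Option 2: A->2 + B->1 = $34 + $32 = $66
Min cost = min($71, $66) = $66

$66


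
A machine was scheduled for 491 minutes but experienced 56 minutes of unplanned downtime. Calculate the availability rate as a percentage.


Formula: Availability = (Planned Time - Downtime) / Planned Time * 100
Uptime = 491 - 56 = 435 min
Availability = 435 / 491 * 100 = 88.6%

88.6%


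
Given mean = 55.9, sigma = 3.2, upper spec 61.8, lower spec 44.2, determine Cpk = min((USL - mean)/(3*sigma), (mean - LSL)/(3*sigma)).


Cpu = (61.8 - 55.9) / (3 * 3.2) = 0.61
Cpl = (55.9 - 44.2) / (3 * 3.2) = 1.22
Cpk = min(0.61, 1.22) = 0.61

0.61


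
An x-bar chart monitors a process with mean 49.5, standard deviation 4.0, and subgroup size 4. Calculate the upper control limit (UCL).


UCL = 49.5 + 3 * 4.0 / sqrt(4)

55.5


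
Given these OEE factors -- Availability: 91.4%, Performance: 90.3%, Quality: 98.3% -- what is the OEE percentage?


Formula: OEE = Availability * Performance * Quality / 10000
A * P = 91.4% * 90.3% / 100 = 82.53%
OEE = 82.53% * 98.3% / 100 = 81.1%

81.1%


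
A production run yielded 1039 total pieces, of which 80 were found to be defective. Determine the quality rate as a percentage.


Formula: Quality Rate = Good Pieces / Total Pieces * 100
Good pieces = 1039 - 80 = 959
QR = 959 / 1039 * 100 = 92.3%

92.3%


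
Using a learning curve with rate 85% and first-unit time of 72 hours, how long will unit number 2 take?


Formula: T_n = T_1 * (learning_rate)^(log2(n)) where learning_rate = rate/100
Doublings = log2(2) = 1
T_n = 72 * 0.85^1
T_n = 72 * 0.85 = 61.2 hours

61.2 hours


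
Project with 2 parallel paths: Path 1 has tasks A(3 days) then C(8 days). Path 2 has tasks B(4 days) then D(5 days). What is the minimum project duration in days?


Path 1 = 3 + 8 = 11 days
Path 2 = 4 + 5 = 9 days
Duration = max(11, 9) = 11 days

11 days


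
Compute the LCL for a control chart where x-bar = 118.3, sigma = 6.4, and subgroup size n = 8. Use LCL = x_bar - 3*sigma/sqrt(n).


LCL = 118.3 - 3 * 6.4 / sqrt(8)

111.51


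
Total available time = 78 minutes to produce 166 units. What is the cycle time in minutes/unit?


Formula: CT = Available Time / Number of Units
CT = 78 min / 166 units
CT = 0.47 min/unit

0.47 min/unit


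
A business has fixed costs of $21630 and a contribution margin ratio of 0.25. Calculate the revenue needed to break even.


Formula: BER = Fixed Costs / Contribution Margin Ratio
BER = $21630 / 0.25
BER = $86520.00 (to the nearest cent)

$86520.00


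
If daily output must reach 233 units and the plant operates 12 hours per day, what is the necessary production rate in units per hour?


Formula: Production Rate = Daily Demand / Available Hours
Rate = 233 units/day / 12 hours/day
Rate = 19.4 units/hour

19.4 units/hour


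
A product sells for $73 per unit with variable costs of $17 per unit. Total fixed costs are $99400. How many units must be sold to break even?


Formula: BEQ = Fixed Costs / (Price - Variable Cost)
Contribution margin = $73 - $17 = $56/unit
BEQ = ceil($99400 / $56/unit) = ceil(1775.0) = 1775 units

1775 units


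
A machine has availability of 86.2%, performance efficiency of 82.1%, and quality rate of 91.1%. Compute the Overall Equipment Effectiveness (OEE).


Formula: OEE = Availability * Performance * Quality / 10000
A * P = 86.2% * 82.1% / 100 = 70.77%
OEE = 70.77% * 91.1% / 100 = 64.5%

64.5%


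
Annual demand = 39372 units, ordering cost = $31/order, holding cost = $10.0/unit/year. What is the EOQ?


Formula: EOQ = sqrt(2 * D * S / H)
Numerator: 2 * 39372 * 31 = 2441064
2DS/H = 2441064 / 10.0 = 244106.4
EOQ = sqrt(244106.4) = 494.1 units

494.1 units


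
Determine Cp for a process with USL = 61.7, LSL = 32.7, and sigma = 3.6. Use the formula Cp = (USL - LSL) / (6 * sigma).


Cp = (61.7 - 32.7) / (6 * 3.6)

1.34


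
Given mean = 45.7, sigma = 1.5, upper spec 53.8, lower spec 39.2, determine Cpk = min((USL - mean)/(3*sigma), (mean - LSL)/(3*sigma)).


Cpu = (53.8 - 45.7) / (3 * 1.5) = 1.8
Cpl = (45.7 - 39.2) / (3 * 1.5) = 1.44
Cpk = min(1.8, 1.44) = 1.44

1.44


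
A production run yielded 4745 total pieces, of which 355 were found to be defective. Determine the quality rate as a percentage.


Formula: Quality Rate = Good Pieces / Total Pieces * 100
Good pieces = 4745 - 355 = 4390
QR = 4390 / 4745 * 100 = 92.5%

92.5%


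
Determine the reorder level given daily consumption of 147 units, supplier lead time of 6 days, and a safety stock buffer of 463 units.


Formula: ROP = (Daily Demand * Lead Time) + Safety Stock
Demand during lead time = 147 * 6 = 882 units
ROP = 882 + 463 = 1345 units

1345 units


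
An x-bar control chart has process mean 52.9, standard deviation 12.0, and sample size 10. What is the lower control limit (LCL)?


LCL = 52.9 - 3 * 12.0 / sqrt(10)

41.52


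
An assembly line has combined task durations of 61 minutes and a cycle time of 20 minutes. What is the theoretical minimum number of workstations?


Formula: N_min = ceil(Sum of Task Times / Cycle Time)
N_min = ceil(61 min / 20 min) = ceil(3.05)
N_min = 4 stations

4


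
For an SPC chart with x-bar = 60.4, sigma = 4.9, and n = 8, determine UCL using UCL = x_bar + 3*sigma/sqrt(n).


UCL = 60.4 + 3 * 4.9 / sqrt(8)

65.6


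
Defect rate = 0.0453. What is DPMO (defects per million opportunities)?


DPMO = defect_rate * 1000000 = 0.0453 * 1000000

45300


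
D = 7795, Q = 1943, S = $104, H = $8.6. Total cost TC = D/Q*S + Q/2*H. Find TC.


TC = 7795/1943 * 104 + 1943/2 * 8.6

$8772.13


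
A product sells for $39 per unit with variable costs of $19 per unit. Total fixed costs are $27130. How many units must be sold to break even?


Formula: BEQ = Fixed Costs / (Price - Variable Cost)
Contribution margin = $39 - $19 = $20/unit
BEQ = ceil($27130 / $20/unit) = ceil(1356.5) = 1357 units

1357 units


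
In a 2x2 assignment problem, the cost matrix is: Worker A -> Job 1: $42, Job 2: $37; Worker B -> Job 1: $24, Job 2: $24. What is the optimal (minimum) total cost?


Option 1: A->1 + B->2 = $42 + $24 = $66
Option 2: A->2 + B->1 = $37 + $24 = $61
Min cost = min($66, $61) = $61

$61


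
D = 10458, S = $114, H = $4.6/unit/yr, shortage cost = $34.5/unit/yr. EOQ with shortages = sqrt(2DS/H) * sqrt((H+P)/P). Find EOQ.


Formula: EOQ* = sqrt(2DS/H) * sqrt((H+P)/P)
Base EOQ = sqrt(2*10458*114/4.6) = 719.97 units
Correction = sqrt((4.6+34.5)/34.5) = 1.06458
EOQ* = 719.97 * 1.06458 = 766.5 units

766.5 units


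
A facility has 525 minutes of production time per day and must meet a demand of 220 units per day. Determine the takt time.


Formula: Takt Time = Available Production Time / Customer Demand
Takt = 525 min/day / 220 units/day
Takt = 2.39 min/unit

2.39 min/unit


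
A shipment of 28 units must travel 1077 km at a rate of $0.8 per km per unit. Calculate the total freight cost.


TC = dist * cost * units = 1077 * 0.8 * 28 = $24124.80

$24124.80


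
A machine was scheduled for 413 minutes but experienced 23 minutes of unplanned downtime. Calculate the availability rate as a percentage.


Formula: Availability = (Planned Time - Downtime) / Planned Time * 100
Uptime = 413 - 23 = 390 min
Availability = 390 / 413 * 100 = 94.4%

94.4%


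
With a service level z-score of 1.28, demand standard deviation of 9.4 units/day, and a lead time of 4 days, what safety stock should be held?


Formula: SS = z * sigma_d * sqrt(LT)
sqrt(LT) = sqrt(4) = 2.0
SS = 1.28 * 9.4 * 2.0
SS = 24.1 units

24.1 units


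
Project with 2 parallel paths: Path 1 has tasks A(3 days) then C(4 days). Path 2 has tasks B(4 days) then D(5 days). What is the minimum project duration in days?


Path 1 = 3 + 4 = 7 days
Path 2 = 4 + 5 = 9 days
Duration = max(7, 9) = 9 days

9 days


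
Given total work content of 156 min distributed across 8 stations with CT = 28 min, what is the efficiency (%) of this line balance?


Formula: Efficiency = Sum of Task Times / (N_stations * CT) * 100
Total station capacity = 8 stations * 28 min = 224 min
Efficiency = 156 / 224 * 100 = 69.6%

69.6%


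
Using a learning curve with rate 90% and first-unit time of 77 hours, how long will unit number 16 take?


Formula: T_n = T_1 * (learning_rate)^(log2(n)) where learning_rate = rate/100
Doublings = log2(16) = 4
T_n = 77 * 0.9^4
T_n = 77 * 0.6561 = 50.5 hours

50.5 hours


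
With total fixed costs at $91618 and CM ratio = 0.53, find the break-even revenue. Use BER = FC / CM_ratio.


Formula: BER = Fixed Costs / Contribution Margin Ratio
BER = $91618 / 0.53
BER = $172864.15 (to the nearest cent)

$172864.15


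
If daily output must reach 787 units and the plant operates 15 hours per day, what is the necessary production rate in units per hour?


Formula: Production Rate = Daily Demand / Available Hours
Rate = 787 units/day / 15 hours/day
Rate = 52.5 units/hour

52.5 units/hour


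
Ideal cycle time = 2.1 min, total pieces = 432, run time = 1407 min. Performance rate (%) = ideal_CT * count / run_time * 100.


Formula: Performance = (Ideal CT * Total Count) / Run Time * 100
Ideal output time = 2.1 * 432 = 907.2 min
Performance = 907.2 / 1407 * 100 = 64.5%

64.5%


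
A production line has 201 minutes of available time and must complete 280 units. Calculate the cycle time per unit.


Formula: CT = Available Time / Number of Units
CT = 201 min / 280 units
CT = 0.72 min/unit

0.72 min/unit


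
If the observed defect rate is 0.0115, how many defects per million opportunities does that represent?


DPMO = defect_rate * 1000000 = 0.0115 * 1000000

11500


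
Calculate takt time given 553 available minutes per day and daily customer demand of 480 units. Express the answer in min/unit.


Formula: Takt Time = Available Production Time / Customer Demand
Takt = 553 min/day / 480 units/day
Takt = 1.15 min/unit

1.15 min/unit


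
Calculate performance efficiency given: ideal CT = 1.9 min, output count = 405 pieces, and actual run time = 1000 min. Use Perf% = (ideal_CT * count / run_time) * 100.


Formula: Performance = (Ideal CT * Total Count) / Run Time * 100
Ideal output time = 1.9 * 405 = 769.5 min
Performance = 769.5 / 1000 * 100 = 77.0%

77.0%


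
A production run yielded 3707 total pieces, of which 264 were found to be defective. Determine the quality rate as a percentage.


Formula: Quality Rate = Good Pieces / Total Pieces * 100
Good pieces = 3707 - 264 = 3443
QR = 3443 / 3707 * 100 = 92.9%

92.9%


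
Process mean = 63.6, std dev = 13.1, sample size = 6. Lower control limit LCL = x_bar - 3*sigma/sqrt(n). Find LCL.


LCL = 63.6 - 3 * 13.1 / sqrt(6)

47.56


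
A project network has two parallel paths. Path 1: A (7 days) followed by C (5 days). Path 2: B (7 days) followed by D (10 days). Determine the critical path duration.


Path 1 = 7 + 5 = 12 days
Path 2 = 7 + 10 = 17 days
Duration = max(12, 17) = 17 days

17 days


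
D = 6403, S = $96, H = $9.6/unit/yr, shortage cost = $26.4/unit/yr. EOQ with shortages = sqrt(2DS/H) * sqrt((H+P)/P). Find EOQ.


Formula: EOQ* = sqrt(2DS/H) * sqrt((H+P)/P)
Base EOQ = sqrt(2*6403*96/9.6) = 357.85 units
Correction = sqrt((9.6+26.4)/26.4) = 1.16775
EOQ* = 357.85 * 1.16775 = 417.9 units

417.9 units


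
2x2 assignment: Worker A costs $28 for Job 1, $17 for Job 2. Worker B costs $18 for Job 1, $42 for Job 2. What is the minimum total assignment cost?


Option 1: A->1 + B->2 = $28 + $42 = $70
Option 2: A->2 + B->1 = $17 + $18 = $35
Min cost = min($70, $35) = $35

$35


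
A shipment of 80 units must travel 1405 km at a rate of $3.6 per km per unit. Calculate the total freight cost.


TC = dist * cost * units = 1405 * 3.6 * 80 = $404640.00

$404640.00


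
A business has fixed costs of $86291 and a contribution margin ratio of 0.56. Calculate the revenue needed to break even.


Formula: BER = Fixed Costs / Contribution Margin Ratio
BER = $86291 / 0.56
BER = $154091.07 (to the nearest cent)

$154091.07


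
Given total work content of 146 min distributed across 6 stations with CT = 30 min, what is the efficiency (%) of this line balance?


Formula: Efficiency = Sum of Task Times / (N_stations * CT) * 100
Total station capacity = 6 stations * 30 min = 180 min
Efficiency = 146 / 180 * 100 = 81.1%

81.1%


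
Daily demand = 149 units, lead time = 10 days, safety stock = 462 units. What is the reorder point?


Formula: ROP = (Daily Demand * Lead Time) + Safety Stock
Demand during lead time = 149 * 10 = 1490 units
ROP = 1490 + 462 = 1952 units

1952 units


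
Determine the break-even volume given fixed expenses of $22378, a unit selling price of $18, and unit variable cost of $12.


Formula: BEQ = Fixed Costs / (Price - Variable Cost)
Contribution margin = $18 - $12 = $6/unit
BEQ = ceil($22378 / $6/unit) = ceil(3729.67) = 3730 units

3730 units


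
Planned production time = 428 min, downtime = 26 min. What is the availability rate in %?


Formula: Availability = (Planned Time - Downtime) / Planned Time * 100
Uptime = 428 - 26 = 402 min
Availability = 402 / 428 * 100 = 93.9%

93.9%


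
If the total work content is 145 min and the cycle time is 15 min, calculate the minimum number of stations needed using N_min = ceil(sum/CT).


Formula: N_min = ceil(Sum of Task Times / Cycle Time)
N_min = ceil(145 min / 15 min) = ceil(9.6667)
N_min = 10 stations

10


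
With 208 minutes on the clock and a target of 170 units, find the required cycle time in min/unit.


Formula: CT = Available Time / Number of Units
CT = 208 min / 170 units
CT = 1.22 min/unit

1.22 min/unit


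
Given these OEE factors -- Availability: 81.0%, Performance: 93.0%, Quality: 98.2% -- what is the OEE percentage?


Formula: OEE = Availability * Performance * Quality / 10000
A * P = 81.0% * 93.0% / 100 = 75.33%
OEE = 75.33% * 98.2% / 100 = 74.0%

74.0%


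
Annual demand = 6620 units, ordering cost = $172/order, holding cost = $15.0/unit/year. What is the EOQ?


Formula: EOQ = sqrt(2 * D * S / H)
Numerator: 2 * 6620 * 172 = 2277280
2DS/H = 2277280 / 15.0 = 151818.7
EOQ = sqrt(151818.7) = 389.6 units

389.6 units


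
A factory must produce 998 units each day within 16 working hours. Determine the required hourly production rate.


Formula: Production Rate = Daily Demand / Available Hours
Rate = 998 units/day / 16 hours/day
Rate = 62.4 units/hour

62.4 units/hour


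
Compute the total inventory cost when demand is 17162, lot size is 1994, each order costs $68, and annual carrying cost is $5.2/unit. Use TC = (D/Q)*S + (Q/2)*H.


TC = 17162/1994 * 68 + 1994/2 * 5.2

$5769.66


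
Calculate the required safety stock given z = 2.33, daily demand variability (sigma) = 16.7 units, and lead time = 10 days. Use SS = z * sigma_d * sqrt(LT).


Formula: SS = z * sigma_d * sqrt(LT)
sqrt(LT) = sqrt(10) = 3.1623
SS = 2.33 * 16.7 * 3.1623
SS = 123.0 units

123.0 units


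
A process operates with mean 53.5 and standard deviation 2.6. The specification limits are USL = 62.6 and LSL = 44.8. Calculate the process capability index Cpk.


Cpu = (62.6 - 53.5) / (3 * 2.6) = 1.17
Cpl = (53.5 - 44.8) / (3 * 2.6) = 1.12
Cpk = min(1.17, 1.12) = 1.12

1.12


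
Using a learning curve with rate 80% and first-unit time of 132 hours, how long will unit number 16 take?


Formula: T_n = T_1 * (learning_rate)^(log2(n)) where learning_rate = rate/100
Doublings = log2(16) = 4
T_n = 132 * 0.8^4
T_n = 132 * 0.4096 = 54.1 hours

54.1 hours


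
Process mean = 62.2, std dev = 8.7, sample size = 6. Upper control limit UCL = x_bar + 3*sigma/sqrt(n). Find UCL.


UCL = 62.2 + 3 * 8.7 / sqrt(6)

72.86


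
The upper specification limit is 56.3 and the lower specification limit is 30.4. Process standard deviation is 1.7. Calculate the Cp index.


Cp = (56.3 - 30.4) / (6 * 1.7)

2.54


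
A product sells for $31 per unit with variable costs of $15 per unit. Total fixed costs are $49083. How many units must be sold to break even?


Formula: BEQ = Fixed Costs / (Price - Variable Cost)
Contribution margin = $31 - $15 = $16/unit
BEQ = ceil($49083 / $16/unit) = ceil(3067.69) = 3068 units

3068 units


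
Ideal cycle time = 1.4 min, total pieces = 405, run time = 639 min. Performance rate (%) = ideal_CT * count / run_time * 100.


Formula: Performance = (Ideal CT * Total Count) / Run Time * 100
Ideal output time = 1.4 * 405 = 567.0 min
Performance = 567.0 / 639 * 100 = 88.7%

88.7%


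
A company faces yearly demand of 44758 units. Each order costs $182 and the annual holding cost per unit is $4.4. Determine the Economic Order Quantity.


Formula: EOQ = sqrt(2 * D * S / H)
Numerator: 2 * 44758 * 182 = 16291912
2DS/H = 16291912 / 4.4 = 3702707.3
EOQ = sqrt(3702707.3) = 1924.2 units

1924.2 units
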